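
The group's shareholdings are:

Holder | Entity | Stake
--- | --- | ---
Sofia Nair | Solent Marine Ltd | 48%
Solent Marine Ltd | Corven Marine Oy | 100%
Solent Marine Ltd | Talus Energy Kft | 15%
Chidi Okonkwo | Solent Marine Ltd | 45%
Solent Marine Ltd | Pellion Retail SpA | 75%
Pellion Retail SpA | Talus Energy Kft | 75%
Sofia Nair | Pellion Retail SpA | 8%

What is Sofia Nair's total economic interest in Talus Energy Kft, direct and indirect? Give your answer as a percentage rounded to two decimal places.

40.20%

Sofia reaches Talus along 3 paths.
Via Solent: 48% × 15% = 7.2%.
Via Solent → Pellion: 48% × 75% × 75% = 27%.
Via Pellion: 8% × 75% = 6%.
Total: 7.2% + 27% + 6% = 40.2%.
Rounded: 40.20%.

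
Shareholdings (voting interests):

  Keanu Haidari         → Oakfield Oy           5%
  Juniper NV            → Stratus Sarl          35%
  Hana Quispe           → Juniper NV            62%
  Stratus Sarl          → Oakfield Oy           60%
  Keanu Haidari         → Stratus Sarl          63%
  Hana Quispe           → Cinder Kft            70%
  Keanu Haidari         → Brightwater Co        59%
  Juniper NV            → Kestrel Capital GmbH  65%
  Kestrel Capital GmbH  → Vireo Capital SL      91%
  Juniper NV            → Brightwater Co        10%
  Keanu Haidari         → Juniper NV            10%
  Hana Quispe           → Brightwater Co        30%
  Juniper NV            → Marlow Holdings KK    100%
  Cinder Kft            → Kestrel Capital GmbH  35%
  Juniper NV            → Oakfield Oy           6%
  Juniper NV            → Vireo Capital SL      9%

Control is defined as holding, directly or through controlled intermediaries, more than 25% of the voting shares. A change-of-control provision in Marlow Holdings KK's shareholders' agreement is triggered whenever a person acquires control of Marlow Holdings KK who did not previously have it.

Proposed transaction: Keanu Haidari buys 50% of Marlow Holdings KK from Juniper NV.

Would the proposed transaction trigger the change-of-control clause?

The purchase adds only to Keanu's holdings (Juniper's stake shrinks), so Keanu is the only person who could newly come to control Marlow.
Keanu holds 59% of Brightwater, so Keanu controls Brightwater.
Keanu holds 63% of Stratus, so Keanu controls Stratus.
Keanu and Stratus together hold 5% + 60% = 65% of Oakfield, so Keanu controls Oakfield.
Neither Keanu nor any entity Keanu controls holds any voting interest in Marlow.
So before the transaction, Keanu does not control Marlow.
After the purchase, Keanu holds 50% of Marlow directly, and Juniper's stake falls to 50%.
Keanu holds 50% of Marlow, so Keanu controls Marlow.
Keanu did not control Marlow before and does after, so the clause is triggered.

Yes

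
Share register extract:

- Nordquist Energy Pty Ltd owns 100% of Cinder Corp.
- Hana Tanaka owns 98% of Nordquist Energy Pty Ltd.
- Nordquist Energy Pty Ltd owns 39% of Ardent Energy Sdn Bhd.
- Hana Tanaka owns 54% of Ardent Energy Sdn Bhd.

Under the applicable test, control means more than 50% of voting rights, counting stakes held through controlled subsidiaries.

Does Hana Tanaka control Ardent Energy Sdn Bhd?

Hana holds 98% of Nordquist, so Hana controls Nordquist.
Nordquist and Hana together hold 39% + 54% = 93% of Ardent, so Hana controls Ardent.

Yes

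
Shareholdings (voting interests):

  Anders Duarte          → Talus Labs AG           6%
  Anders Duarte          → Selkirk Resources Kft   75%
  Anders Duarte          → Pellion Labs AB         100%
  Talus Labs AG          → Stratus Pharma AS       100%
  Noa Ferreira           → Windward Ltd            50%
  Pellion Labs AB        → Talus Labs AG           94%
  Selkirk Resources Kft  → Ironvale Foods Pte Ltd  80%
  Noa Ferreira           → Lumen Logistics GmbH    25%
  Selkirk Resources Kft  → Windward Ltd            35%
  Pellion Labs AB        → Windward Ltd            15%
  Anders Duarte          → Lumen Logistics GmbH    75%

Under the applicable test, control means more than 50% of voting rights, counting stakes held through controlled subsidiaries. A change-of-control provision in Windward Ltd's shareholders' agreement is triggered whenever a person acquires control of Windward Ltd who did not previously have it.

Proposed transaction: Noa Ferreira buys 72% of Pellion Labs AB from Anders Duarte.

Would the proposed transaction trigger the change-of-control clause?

Yes

The purchase adds only to Noa's holdings (Anders's stake shrinks), so Noa is the only person who could newly come to control Windward.
Noa's largest direct stake is 50% in Windward, which does not meet the threshold, so Noa controls no company.
In Windward, Noa's side holds only 50%, not > 50%.
So before the transaction, Noa does not control Windward.
After the purchase, Noa holds 72% of Pellion directly, and Anders's stake falls to 28%.
Noa holds 72% of Pellion, so Noa controls Pellion.
Pellion and Noa together hold 15% + 50% = 65% of Windward, so Noa controls Windward.
Noa did not control Windward before and does after, so the clause is triggered.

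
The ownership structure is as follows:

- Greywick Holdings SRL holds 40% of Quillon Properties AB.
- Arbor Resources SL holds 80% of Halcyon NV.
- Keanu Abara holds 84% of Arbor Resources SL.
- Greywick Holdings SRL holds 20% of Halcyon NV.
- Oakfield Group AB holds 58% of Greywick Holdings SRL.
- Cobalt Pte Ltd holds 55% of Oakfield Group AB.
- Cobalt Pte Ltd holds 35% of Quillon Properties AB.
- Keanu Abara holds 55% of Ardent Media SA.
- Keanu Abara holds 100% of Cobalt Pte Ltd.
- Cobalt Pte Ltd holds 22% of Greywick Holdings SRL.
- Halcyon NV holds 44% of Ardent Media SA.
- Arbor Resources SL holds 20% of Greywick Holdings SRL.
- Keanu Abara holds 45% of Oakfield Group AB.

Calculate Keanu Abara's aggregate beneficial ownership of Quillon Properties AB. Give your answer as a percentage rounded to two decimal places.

73.72%

Keanu reaches Quillon along 5 paths.
Via Arbor → Greywick: 84% × 20% × 40% = 6.72%.
Via Oakfield → Greywick: 45% × 58% × 40% = 10.44%.
Via Cobalt → Oakfield → Greywick: 100% × 55% × 58% × 40% = 12.76%.
Via Cobalt → Greywick: 100% × 22% × 40% = 8.8%.
Via Cobalt: 100% × 35% = 35%.
Total: 6.72% + 10.44% + 12.76% + 8.8% + 35% = 73.72%.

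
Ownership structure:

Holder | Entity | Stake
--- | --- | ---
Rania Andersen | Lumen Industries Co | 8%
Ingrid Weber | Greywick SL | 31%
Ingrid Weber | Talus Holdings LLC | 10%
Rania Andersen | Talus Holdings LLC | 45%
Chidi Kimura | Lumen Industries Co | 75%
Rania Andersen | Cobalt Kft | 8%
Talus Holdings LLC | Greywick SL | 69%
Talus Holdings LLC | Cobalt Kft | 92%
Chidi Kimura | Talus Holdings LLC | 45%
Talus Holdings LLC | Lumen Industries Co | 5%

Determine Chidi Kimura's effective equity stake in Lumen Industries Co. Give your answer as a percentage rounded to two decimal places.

77.25%

Chidi reaches Lumen along 2 paths.
Direct stake: 75% = 75%.
Via Talus: 45% × 5% = 2.25%.
Total: 75% + 2.25% = 77.25%.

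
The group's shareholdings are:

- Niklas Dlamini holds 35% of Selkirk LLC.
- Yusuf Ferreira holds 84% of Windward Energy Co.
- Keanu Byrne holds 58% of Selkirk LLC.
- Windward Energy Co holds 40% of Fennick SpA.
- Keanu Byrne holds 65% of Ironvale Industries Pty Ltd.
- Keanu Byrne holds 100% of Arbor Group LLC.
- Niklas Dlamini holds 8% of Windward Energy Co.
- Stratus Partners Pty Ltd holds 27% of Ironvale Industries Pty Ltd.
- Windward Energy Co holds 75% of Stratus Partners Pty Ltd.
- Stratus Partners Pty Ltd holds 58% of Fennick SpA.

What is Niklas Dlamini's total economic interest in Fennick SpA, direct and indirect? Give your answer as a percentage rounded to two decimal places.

Niklas reaches Fennick along 2 paths.
Via Windward → Stratus: 8% × 75% × 58% = 3.48%.
Via Windward: 8% × 40% = 3.2%.
Total: 3.48% + 3.2% = 6.68%.

6.68%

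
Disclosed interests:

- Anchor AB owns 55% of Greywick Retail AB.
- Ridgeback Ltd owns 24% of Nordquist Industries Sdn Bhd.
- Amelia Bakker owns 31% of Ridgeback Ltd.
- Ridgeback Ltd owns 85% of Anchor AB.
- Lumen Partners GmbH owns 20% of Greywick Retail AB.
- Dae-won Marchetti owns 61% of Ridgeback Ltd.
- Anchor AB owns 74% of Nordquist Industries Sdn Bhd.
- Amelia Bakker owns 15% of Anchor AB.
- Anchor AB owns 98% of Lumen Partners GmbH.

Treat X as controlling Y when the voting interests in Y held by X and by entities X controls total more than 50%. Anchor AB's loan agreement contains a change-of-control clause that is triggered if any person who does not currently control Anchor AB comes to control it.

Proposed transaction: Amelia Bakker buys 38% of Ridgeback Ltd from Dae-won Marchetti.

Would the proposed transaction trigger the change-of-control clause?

The purchase adds only to Amelia's holdings (Dae-won's stake shrinks), so Amelia is the only person who could newly come to control Anchor.
Amelia's largest direct stake is 31% in Ridgeback, which does not meet the threshold, so Amelia controls no company.
In Anchor, Amelia's side holds only 15%, not > 50%.
So before the transaction, Amelia does not control Anchor.
After the purchase, Amelia's direct stake in Ridgeback rises to 31% + 38% = 69%, and Dae-won's stake falls to 23%.
Amelia holds 69% of Ridgeback, so Amelia controls Ridgeback.
Ridgeback and Amelia together hold 85% + 15% = 100% of Anchor, so Amelia controls Anchor.
Amelia did not control Anchor before and does after, so the clause is triggered.

Yes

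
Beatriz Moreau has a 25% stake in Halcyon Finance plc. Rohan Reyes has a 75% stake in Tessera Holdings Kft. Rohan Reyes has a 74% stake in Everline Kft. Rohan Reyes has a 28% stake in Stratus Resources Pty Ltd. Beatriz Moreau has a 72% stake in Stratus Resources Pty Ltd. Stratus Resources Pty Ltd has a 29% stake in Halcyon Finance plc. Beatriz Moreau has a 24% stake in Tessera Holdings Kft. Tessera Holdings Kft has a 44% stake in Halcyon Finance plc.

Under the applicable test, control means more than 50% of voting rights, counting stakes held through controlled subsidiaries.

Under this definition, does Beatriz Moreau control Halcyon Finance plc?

Beatriz holds 72% of Stratus, so Beatriz controls Stratus.
Stratus and Beatriz together hold 29% + 25% = 54% of Halcyon, so Beatriz controls Halcyon.

Yes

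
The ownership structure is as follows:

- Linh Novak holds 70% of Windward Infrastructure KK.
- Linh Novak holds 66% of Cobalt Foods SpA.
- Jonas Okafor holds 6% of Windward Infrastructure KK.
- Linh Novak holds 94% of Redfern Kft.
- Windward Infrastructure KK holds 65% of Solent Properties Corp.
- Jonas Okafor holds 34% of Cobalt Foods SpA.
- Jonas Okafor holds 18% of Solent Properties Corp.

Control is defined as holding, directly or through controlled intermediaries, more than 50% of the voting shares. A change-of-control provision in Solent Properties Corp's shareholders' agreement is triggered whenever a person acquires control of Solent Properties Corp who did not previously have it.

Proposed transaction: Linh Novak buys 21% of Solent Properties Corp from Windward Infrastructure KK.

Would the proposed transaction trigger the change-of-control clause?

No

The purchase adds only to Linh's holdings (Windward's stake shrinks), so Linh is the only person who could newly come to control Solent.
Linh holds 70% of Windward, so Linh controls Windward.
Windward holds 65% of Solent, so Linh controls Solent.
So Linh already controls Solent before the transaction.
After the purchase, Linh holds 21% of Solent directly, and Windward's stake falls to 44%.
Linh controlled Solent already, so this is not a new person acquiring control; every other person's position is unchanged or reduced.
No new person acquires control, so the clause is not triggered.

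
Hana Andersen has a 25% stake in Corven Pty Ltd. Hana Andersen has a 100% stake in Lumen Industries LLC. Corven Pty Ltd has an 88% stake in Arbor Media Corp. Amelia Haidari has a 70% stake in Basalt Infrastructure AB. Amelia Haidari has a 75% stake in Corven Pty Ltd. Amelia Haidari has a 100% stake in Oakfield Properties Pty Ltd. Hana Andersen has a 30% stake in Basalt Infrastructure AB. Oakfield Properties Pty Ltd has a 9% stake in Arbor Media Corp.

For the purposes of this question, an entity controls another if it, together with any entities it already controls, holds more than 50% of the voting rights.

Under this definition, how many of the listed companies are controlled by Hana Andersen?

1

Hana holds 100% of Lumen, so Hana controls Lumen.
No other company's threshold is met.
Hana controls 1 company.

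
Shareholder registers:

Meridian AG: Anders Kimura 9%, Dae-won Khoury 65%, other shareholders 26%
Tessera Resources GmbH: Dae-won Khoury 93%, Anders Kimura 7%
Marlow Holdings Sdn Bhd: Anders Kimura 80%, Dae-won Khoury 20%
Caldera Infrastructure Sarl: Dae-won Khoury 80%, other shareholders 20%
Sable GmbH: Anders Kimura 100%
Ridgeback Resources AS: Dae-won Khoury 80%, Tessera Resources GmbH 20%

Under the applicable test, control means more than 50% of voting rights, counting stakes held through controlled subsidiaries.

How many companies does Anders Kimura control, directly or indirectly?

Anders holds 80% of Marlow, so Anders controls Marlow.
Anders holds 100% of Sable, so Anders controls Sable.
No other company's threshold is met.
Anders controls 2 companies.

2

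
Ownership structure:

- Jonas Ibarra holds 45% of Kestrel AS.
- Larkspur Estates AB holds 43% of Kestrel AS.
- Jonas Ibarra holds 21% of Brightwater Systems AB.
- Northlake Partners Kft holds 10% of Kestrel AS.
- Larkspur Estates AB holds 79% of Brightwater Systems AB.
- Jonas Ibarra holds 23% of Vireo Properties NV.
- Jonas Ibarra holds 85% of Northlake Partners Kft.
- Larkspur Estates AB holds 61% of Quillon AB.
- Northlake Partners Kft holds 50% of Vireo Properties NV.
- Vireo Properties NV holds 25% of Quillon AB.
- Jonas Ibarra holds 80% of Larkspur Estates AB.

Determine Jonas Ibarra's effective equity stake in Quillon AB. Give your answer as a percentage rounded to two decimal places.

65.18%

Jonas reaches Quillon along 3 paths.
Via Larkspur: 80% × 61% = 48.8%.
Via Vireo: 23% × 25% = 5.75%.
Via Northlake → Vireo: 85% × 50% × 25% = 10.625%.
Total: 48.8% + 5.75% + 10.625% = 65.175%.
Rounded: 65.18%.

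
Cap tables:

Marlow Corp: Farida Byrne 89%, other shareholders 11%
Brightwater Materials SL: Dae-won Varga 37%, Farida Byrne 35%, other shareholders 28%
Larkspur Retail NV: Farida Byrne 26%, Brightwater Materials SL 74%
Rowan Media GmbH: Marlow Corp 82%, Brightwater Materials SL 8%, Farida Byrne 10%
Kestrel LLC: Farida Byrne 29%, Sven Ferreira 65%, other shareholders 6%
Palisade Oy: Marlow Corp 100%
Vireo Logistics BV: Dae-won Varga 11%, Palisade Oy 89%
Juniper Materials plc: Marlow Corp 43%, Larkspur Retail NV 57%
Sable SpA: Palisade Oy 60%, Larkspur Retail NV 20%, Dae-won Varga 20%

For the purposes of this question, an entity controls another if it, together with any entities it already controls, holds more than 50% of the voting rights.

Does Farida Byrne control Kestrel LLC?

No

Farida holds 89% of Marlow, so Farida controls Marlow.
Marlow and Farida together hold 82% + 10% = 92% of Rowan, so Farida controls Rowan.
Marlow holds 100% of Palisade, so Farida controls Palisade.
Palisade holds 89% of Vireo, so Farida controls Vireo.
Palisade holds 60% of Sable, so Farida controls Sable.
In Kestrel, Farida's side holds only 29%, not > 50%.
So Farida does not control Kestrel.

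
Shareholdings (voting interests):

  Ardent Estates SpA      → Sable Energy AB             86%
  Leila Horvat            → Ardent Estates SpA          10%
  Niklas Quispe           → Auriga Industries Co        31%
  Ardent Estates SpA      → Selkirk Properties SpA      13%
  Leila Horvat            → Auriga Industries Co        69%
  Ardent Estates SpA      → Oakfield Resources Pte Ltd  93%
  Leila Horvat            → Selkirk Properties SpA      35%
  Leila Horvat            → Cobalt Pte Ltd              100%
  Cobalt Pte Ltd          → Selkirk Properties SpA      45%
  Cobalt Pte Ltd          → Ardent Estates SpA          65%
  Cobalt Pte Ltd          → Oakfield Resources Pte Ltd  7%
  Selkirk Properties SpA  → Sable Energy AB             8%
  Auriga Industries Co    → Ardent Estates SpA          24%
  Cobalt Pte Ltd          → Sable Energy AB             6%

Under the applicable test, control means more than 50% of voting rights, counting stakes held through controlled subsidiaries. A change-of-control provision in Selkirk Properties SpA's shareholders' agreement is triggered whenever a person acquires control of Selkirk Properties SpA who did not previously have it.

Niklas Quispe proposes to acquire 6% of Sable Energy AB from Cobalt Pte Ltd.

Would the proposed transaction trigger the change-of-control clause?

No

The purchase adds only to Niklas's holdings (Cobalt's stake shrinks), so Niklas is the only person who could newly come to control Selkirk.
Niklas's largest direct stake is 31% in Auriga, which does not meet the threshold, so Niklas controls no company.
Neither Niklas nor any entity Niklas controls holds any voting interest in Selkirk.
So before the transaction, Niklas does not control Selkirk.
After the purchase, Niklas holds 6% of Sable directly, and Cobalt's stake falls to 0%.
Niklas's side now holds 6% of Sable, not > 50%, so Niklas still does not control Sable.
After the transaction, neither Niklas nor any entity Niklas controls holds a voting interest in Selkirk, so Niklas still does not control it.
No new person acquires control, so the clause is not triggered.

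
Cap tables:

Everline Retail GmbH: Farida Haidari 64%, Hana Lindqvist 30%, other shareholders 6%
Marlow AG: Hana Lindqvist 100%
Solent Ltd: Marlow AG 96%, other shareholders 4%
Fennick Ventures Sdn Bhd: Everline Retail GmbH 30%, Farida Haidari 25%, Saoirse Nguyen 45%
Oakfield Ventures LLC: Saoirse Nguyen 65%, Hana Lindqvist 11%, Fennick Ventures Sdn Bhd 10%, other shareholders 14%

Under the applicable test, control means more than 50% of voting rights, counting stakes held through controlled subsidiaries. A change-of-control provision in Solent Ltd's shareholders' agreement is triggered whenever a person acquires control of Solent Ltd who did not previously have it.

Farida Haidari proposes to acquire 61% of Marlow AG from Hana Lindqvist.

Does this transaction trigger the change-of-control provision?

The purchase adds only to Farida's holdings (Hana's stake shrinks), so Farida is the only person who could newly come to control Solent.
Farida holds 64% of Everline, so Farida controls Everline.
Everline and Farida together hold 30% + 25% = 55% of Fennick, so Farida controls Fennick.
Neither Farida nor any entity Farida controls holds any voting interest in Solent.
So before the transaction, Farida does not control Solent.
After the purchase, Farida holds 61% of Marlow directly, and Hana's stake falls to 39%.
Farida holds 61% of Marlow, so Farida controls Marlow.
Marlow holds 96% of Solent, so Farida controls Solent.
Farida did not control Solent before and does after, so the clause is triggered.

Yes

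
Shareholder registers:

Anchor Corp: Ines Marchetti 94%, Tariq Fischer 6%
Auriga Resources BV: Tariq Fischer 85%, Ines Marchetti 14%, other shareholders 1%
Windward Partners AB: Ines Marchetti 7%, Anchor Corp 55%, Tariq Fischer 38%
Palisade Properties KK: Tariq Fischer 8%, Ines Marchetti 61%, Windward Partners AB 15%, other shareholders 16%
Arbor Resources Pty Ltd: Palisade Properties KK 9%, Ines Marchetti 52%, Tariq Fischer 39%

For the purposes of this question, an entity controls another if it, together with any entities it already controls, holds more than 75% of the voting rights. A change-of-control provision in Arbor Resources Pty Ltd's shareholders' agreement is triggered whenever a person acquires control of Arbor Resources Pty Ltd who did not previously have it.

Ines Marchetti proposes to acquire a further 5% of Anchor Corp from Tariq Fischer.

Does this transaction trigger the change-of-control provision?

The purchase adds only to Ines's holdings (Tariq's stake shrinks), so Ines is the only person who could newly come to control Arbor.
Ines holds 94% of Anchor, so Ines controls Anchor.
In Arbor, Ines's side holds only 52%, not > 75%.
So before the transaction, Ines does not control Arbor.
After the purchase, Ines's direct stake in Anchor rises to 94% + 5% = 99%, and Tariq's stake falls to 1%.
Ines holds 99% of Anchor, so Ines controls Anchor.
After the transaction, Ines's side holds 52% of Arbor, not > 75%, so Ines still does not control Arbor.
No new person acquires control, so the clause is not triggered.

No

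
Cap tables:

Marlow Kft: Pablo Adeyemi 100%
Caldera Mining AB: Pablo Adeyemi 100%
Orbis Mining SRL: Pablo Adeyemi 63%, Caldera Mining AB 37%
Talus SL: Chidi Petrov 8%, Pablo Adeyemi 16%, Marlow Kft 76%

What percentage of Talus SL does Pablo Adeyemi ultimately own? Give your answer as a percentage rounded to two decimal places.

92.00%

Pablo reaches Talus along 2 paths.
Direct stake: 16% = 16%.
Via Marlow: 100% × 76% = 76%.
Total: 16% + 76% = 92%.
Rounded: 92.00%.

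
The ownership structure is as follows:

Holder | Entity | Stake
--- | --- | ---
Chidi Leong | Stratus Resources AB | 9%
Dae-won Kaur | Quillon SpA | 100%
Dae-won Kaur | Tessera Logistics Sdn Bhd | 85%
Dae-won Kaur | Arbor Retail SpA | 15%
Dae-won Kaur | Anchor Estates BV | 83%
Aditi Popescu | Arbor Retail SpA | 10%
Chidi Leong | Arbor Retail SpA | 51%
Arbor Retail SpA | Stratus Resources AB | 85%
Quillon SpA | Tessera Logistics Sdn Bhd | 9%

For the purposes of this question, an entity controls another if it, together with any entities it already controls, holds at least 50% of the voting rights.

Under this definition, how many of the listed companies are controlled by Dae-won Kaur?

Dae-won holds 83% of Anchor, so Dae-won controls Anchor.
Dae-won holds 100% of Quillon, so Dae-won controls Quillon.
Dae-won and Quillon together hold 85% + 9% = 94% of Tessera, so Dae-won controls Tessera.
No other company's threshold is met.
Dae-won controls 3 companies.

3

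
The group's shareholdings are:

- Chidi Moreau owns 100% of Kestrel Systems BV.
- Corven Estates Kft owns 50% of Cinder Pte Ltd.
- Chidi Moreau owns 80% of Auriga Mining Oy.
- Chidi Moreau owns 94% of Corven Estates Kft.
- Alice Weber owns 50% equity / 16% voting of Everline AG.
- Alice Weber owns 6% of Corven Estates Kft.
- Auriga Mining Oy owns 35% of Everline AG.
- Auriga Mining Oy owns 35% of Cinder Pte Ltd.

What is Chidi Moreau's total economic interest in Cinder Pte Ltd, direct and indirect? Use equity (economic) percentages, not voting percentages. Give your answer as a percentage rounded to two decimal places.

75.00%

Chidi reaches Cinder along 2 paths.
Via Corven: 94% × 50% = 47%.
Via Auriga: 80% × 35% = 28%.
Total: 47% + 28% = 75%.
Rounded: 75.00%.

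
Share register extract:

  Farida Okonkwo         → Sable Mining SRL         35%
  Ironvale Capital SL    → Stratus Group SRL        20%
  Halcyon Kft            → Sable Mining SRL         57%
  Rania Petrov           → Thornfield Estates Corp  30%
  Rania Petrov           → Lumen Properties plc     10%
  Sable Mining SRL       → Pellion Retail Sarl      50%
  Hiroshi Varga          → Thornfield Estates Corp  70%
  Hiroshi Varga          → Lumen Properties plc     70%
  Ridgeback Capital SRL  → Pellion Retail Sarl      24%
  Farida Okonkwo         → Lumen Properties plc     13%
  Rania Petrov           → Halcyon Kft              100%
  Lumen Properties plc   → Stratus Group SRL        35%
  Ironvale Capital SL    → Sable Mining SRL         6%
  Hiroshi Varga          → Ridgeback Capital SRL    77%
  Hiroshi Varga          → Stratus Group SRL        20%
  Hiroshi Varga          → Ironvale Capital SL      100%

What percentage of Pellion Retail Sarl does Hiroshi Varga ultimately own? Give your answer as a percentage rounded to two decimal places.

Hiroshi reaches Pellion along 2 paths.
Via Ridgeback: 77% × 24% = 18.48%.
Via Ironvale → Sable: 100% × 6% × 50% = 3%.
Total: 18.48% + 3% = 21.48%.

21.48%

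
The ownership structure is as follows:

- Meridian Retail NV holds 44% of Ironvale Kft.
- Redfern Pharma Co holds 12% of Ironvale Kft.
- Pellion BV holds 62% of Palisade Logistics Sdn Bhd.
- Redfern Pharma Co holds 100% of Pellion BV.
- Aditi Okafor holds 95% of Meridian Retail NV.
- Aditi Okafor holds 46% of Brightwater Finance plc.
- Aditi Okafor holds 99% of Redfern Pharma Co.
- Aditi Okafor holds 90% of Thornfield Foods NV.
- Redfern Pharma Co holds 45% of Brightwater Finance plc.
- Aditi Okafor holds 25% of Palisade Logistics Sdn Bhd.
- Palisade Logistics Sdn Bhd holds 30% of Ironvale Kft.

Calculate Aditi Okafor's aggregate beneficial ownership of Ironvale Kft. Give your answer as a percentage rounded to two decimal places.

79.59%

Aditi reaches Ironvale along 4 paths.
Via Meridian: 95% × 44% = 41.8%.
Via Redfern: 99% × 12% = 11.88%.
Via Palisade: 25% × 30% = 7.5%.
Via Redfern → Pellion → Palisade: 99% × 100% × 62% × 30% = 18.414%.
Total: 41.8% + 11.88% + 7.5% + 18.414% = 79.594%.
Rounded: 79.59%.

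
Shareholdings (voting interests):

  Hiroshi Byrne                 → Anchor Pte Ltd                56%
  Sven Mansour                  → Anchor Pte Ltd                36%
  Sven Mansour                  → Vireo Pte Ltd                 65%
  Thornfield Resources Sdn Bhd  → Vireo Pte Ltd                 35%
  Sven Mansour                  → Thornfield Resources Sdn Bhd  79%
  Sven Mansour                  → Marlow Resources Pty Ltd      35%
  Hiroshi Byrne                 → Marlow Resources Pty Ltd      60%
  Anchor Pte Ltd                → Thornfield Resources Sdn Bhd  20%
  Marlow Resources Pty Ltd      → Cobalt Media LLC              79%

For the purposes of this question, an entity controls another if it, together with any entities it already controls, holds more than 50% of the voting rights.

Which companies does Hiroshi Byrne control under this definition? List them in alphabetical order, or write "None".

Anchor Pte Ltd, Cobalt Media LLC, Marlow Resources Pty Ltd

Hiroshi holds 60% of Marlow, so Hiroshi controls Marlow.
Hiroshi holds 56% of Anchor, so Hiroshi controls Anchor.
Marlow holds 79% of Cobalt, so Hiroshi controls Cobalt.
No other company's threshold is met.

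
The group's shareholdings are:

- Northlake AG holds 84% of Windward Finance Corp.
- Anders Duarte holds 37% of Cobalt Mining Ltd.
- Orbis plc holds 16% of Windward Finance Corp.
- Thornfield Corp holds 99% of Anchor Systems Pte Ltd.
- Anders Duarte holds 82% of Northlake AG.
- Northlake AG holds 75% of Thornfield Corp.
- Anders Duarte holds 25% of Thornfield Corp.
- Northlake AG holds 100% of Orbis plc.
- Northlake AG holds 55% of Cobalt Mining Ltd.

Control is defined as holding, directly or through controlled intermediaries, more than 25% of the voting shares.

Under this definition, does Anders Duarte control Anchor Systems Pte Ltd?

Yes

Anders holds 82% of Northlake, so Anders controls Northlake.
Anders and Northlake together hold 25% + 75% = 100% of Thornfield, so Anders controls Thornfield.
Thornfield holds 99% of Anchor, so Anders controls Anchor.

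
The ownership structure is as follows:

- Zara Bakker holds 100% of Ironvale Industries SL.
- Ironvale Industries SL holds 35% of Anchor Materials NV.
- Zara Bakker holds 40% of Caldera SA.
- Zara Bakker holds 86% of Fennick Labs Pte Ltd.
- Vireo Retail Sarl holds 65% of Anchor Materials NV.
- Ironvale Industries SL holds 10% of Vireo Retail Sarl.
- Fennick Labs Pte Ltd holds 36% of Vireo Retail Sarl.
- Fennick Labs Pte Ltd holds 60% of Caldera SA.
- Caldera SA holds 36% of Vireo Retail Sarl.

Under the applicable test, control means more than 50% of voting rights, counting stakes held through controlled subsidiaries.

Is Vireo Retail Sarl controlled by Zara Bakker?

Zara holds 86% of Fennick, so Zara controls Fennick.
Fennick and Zara together hold 60% + 40% = 100% of Caldera, so Zara controls Caldera.
Zara holds 100% of Ironvale, so Zara controls Ironvale.
Fennick and Caldera and Ironvale together hold 36% + 36% + 10% = 82% of Vireo, so Zara controls Vireo.

Yes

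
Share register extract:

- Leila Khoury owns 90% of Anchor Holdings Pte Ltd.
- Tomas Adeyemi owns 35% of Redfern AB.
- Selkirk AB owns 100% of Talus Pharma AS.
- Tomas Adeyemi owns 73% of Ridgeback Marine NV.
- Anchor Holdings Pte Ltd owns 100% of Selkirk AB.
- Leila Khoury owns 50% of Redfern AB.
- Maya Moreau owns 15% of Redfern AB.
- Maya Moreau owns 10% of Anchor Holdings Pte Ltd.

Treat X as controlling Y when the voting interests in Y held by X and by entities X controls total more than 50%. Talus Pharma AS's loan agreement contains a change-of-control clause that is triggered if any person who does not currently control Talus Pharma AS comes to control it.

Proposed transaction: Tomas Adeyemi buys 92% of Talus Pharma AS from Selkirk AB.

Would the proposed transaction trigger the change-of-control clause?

Yes

The purchase adds only to Tomas's holdings (Selkirk's stake shrinks), so Tomas is the only person who could newly come to control Talus.
Tomas holds 73% of Ridgeback, so Tomas controls Ridgeback.
Neither Tomas nor any entity Tomas controls holds any voting interest in Talus.
So before the transaction, Tomas does not control Talus.
After the purchase, Tomas holds 92% of Talus directly, and Selkirk's stake falls to 8%.
Tomas holds 92% of Talus, so Tomas controls Talus.
Tomas did not control Talus before and does after, so the clause is triggered.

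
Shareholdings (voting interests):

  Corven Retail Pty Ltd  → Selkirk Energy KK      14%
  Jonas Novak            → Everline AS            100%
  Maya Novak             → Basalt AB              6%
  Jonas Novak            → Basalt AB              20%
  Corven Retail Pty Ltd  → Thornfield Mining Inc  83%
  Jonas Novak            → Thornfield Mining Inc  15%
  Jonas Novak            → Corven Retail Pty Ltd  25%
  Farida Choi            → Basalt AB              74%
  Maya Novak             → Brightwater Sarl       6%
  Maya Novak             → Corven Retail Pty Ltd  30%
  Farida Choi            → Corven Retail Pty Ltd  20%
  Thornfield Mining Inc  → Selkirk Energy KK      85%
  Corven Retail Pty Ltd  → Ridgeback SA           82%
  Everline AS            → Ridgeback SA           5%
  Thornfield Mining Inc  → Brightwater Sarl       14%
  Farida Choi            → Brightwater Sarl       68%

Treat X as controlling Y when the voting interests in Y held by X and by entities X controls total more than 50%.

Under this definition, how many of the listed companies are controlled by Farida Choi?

2

Farida holds 74% of Basalt, so Farida controls Basalt.
Farida holds 68% of Brightwater, so Farida controls Brightwater.
No other company's threshold is met.
Farida controls 2 companies.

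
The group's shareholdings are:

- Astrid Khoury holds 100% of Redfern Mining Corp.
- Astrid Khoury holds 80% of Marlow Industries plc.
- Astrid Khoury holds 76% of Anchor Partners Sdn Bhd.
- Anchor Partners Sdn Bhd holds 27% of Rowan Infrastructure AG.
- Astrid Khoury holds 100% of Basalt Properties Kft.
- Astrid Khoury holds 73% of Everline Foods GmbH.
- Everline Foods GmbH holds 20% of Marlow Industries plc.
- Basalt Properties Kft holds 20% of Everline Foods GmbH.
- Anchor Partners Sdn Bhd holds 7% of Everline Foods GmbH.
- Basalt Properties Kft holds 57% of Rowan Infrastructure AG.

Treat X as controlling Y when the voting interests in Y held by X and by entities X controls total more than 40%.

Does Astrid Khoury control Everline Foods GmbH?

Astrid holds 76% of Anchor, so Astrid controls Anchor.
Astrid holds 100% of Basalt, so Astrid controls Basalt.
Astrid and Anchor and Basalt together hold 73% + 7% + 20% = 100% of Everline, so Astrid controls Everline.

Yes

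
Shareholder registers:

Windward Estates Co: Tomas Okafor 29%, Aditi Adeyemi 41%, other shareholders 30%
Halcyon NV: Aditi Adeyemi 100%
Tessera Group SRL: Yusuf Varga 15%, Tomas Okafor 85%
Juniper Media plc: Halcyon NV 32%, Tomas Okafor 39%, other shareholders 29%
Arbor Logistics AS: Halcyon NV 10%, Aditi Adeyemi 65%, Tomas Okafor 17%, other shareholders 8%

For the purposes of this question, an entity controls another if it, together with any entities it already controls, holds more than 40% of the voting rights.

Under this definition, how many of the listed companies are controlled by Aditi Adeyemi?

Aditi holds 41% of Windward, so Aditi controls Windward.
Aditi holds 100% of Halcyon, so Aditi controls Halcyon.
Halcyon and Aditi together hold 10% + 65% = 75% of Arbor, so Aditi controls Arbor.
No other company's threshold is met.
Aditi controls 3 companies.

3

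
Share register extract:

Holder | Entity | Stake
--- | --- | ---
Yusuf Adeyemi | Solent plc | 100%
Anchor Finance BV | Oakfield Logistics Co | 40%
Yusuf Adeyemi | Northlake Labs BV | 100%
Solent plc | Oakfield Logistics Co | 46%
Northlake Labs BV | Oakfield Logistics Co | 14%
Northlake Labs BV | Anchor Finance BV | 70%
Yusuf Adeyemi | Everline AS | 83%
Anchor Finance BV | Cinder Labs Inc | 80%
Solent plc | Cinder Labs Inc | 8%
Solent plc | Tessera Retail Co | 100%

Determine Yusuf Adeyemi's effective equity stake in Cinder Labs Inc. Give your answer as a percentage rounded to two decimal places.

Yusuf reaches Cinder along 2 paths.
Via Northlake → Anchor: 100% × 70% × 80% = 56%.
Via Solent: 100% × 8% = 8%.
Total: 56% + 8% = 64%.
Rounded: 64.00%.

64.00%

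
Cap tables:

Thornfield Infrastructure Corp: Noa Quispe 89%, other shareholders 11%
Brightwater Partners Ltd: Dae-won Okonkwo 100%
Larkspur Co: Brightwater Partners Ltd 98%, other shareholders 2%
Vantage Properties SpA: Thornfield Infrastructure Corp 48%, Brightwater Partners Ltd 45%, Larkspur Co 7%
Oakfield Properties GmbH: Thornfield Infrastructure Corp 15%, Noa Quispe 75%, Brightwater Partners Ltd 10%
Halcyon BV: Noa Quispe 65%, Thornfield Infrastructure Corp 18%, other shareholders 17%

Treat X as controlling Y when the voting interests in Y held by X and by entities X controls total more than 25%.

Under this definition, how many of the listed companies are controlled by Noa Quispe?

Noa holds 89% of Thornfield, so Noa controls Thornfield.
Thornfield holds 48% of Vantage, so Noa controls Vantage.
Thornfield and Noa together hold 15% + 75% = 90% of Oakfield, so Noa controls Oakfield.
Noa and Thornfield together hold 65% + 18% = 83% of Halcyon, so Noa controls Halcyon.
No other company's threshold is met.
Noa controls 4 companies.

4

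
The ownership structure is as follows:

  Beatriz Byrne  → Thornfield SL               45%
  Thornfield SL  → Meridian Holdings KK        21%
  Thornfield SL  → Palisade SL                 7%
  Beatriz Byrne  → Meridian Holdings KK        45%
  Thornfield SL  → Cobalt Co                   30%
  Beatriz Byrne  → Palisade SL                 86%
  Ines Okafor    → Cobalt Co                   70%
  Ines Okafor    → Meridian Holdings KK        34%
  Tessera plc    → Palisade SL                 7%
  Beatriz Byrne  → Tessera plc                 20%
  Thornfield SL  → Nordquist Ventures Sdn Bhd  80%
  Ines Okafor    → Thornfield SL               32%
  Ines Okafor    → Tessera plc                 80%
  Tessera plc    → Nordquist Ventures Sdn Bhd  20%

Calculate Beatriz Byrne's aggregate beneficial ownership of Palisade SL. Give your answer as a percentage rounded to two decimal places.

Beatriz reaches Palisade along 3 paths.
Via Thornfield: 45% × 7% = 3.15%.
Via Tessera: 20% × 7% = 1.4%.
Direct stake: 86% = 86%.
Total: 3.15% + 1.4% + 86% = 90.55%.

90.55%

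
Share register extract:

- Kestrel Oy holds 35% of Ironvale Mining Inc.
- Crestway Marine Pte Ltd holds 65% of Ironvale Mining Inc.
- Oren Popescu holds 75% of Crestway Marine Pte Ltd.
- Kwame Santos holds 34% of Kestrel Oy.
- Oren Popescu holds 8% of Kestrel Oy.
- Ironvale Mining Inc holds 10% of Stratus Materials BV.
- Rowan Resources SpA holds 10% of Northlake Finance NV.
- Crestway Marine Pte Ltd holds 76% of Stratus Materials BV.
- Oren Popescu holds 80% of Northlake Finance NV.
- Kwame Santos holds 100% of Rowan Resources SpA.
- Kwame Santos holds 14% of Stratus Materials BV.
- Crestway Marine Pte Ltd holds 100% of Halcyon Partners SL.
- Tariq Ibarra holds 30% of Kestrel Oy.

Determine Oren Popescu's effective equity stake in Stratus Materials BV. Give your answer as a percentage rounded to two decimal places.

62.16%

Oren reaches Stratus along 3 paths.
Via Kestrel → Ironvale: 8% × 35% × 10% = 0.28%.
Via Crestway → Ironvale: 75% × 65% × 10% = 4.875%.
Via Crestway: 75% × 76% = 57%.
Total: 0.28% + 4.875% + 57% = 62.155%.
Rounded: 62.16%.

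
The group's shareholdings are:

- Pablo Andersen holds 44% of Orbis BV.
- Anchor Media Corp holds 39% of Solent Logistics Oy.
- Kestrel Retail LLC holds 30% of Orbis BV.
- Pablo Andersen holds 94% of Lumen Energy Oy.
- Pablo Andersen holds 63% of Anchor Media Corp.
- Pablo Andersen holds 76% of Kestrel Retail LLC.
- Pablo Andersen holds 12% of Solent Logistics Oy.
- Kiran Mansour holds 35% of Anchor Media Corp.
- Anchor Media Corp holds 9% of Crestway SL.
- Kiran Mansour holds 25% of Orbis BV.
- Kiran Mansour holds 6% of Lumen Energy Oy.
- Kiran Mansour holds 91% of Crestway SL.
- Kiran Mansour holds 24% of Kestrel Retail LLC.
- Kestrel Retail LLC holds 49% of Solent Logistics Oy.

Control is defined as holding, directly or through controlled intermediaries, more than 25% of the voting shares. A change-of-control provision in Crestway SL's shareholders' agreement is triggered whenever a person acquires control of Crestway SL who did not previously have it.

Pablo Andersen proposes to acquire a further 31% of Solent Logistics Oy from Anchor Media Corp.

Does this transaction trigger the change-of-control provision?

The purchase adds only to Pablo's holdings (Anchor's stake shrinks), so Pablo is the only person who could newly come to control Crestway.
Pablo holds 76% of Kestrel, so Pablo controls Kestrel.
Pablo holds 63% of Anchor, so Pablo controls Anchor.
Pablo holds 94% of Lumen, so Pablo controls Lumen.
Anchor and Pablo and Kestrel together hold 39% + 12% + 49% = 100% of Solent, so Pablo controls Solent.
Pablo and Kestrel together hold 44% + 30% = 74% of Orbis, so Pablo controls Orbis.
In Crestway, Pablo's side holds only 9%, not > 25%.
So before the transaction, Pablo does not control Crestway.
After the purchase, Pablo's direct stake in Solent rises to 12% + 31% = 43%, and Anchor's stake falls to 8%.
Anchor and Pablo and Kestrel together hold 8% + 43% + 49% = 100% of Solent, so Pablo controls Solent.
After the transaction, Pablo's side holds 9% of Crestway, not > 25%, so Pablo still does not control Crestway.
No new person acquires control, so the clause is not triggered.

No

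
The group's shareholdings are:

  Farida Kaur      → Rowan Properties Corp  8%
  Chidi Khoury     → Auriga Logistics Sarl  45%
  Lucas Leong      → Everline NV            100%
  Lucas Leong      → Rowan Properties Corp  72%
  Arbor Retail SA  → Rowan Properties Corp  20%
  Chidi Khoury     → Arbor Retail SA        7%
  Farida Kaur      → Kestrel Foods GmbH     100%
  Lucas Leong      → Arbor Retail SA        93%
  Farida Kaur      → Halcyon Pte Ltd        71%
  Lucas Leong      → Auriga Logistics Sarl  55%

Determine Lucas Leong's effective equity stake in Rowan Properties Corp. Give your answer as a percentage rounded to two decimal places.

Lucas reaches Rowan along 2 paths.
Via Arbor: 93% × 20% = 18.6%.
Direct stake: 72% = 72%.
Total: 18.6% + 72% = 90.6%.
Rounded: 90.60%.

90.60%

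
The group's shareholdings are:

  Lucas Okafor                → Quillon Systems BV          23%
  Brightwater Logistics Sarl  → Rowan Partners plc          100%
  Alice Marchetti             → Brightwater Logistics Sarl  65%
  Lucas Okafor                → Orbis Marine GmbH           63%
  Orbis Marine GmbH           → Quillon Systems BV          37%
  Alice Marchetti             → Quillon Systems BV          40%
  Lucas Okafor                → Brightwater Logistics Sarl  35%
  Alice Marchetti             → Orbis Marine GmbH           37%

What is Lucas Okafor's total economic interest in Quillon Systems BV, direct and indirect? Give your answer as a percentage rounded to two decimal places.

Lucas reaches Quillon along 2 paths.
Direct stake: 23% = 23%.
Via Orbis: 63% × 37% = 23.31%.
Total: 23% + 23.31% = 46.31%.

46.31%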